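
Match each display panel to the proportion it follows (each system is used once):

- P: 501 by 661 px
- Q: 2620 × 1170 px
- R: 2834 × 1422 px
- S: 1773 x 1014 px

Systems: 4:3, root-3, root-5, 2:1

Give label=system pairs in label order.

Ratios: P ≈ 1.319; Q ≈ 2.239; R ≈ 1.993; S ≈ 1.749.
Targets: 4:3 ≈ 1.333; root-3 ≈ 1.732; root-5 ≈ 2.236; 2:1 ≈ 2.000.

P=4:3, Q=root-5, R=2:1, S=root-3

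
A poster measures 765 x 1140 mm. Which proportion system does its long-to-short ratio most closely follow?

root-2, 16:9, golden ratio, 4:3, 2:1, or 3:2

3:2

1140/765 ≈ 1.490. Nearest candidates are 3:2 (1.500, off by 0.010) and root-2 (1.414, off by 0.076).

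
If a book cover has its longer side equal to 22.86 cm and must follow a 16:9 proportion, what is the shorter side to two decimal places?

16:9 ≈ 1.77778.
Shorter side = 22.86 ÷ 1.77778 ≈ 12.8587 → 12.86 cm.

12.86 cm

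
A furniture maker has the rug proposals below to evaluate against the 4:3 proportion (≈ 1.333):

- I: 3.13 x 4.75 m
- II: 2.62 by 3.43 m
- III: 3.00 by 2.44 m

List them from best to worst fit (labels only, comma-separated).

I: 4.75/3.13 ≈ 1.518 → |1.518 − 1.333| = 0.185
II: 3.43/2.62 ≈ 1.309 → |1.309 − 1.333| = 0.024
III: 3.00/2.44 ≈ 1.230 → |1.230 − 1.333| = 0.103

II, III, I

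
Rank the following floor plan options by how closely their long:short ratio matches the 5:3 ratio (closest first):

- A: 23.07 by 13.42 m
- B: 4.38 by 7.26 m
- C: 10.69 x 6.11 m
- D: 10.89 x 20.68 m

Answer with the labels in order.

A: 23.07/13.42 ≈ 1.719 → |1.719 − 1.667| = 0.052
B: 7.26/4.38 ≈ 1.658 → |1.658 − 1.667| = 0.009
C: 10.69/6.11 ≈ 1.750 → |1.750 − 1.667| = 0.083
D: 20.68/10.89 ≈ 1.899 → |1.899 − 1.667| = 0.232

B, A, C, D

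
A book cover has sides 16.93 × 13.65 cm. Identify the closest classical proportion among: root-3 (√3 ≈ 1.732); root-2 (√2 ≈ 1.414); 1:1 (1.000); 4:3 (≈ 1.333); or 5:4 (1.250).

5:4

Ratio = 16.93 / 13.65 ≈ 1.240.
Distances: root-3 1.732 (Δ 0.492); root-2 1.414 (Δ 0.174); 1:1 1.000 (Δ 0.240); 4:3 1.333 (Δ 0.093); 5:4 1.250 (Δ 0.010).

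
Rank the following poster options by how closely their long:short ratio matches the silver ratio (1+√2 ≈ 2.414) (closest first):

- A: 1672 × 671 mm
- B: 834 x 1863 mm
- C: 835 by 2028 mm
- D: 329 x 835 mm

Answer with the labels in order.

C, A, D, B

A: 1672/671 ≈ 2.492 → |2.492 − 2.414| = 0.078
B: 1863/834 ≈ 2.234 → |2.234 − 2.414| = 0.180
C: 2028/835 ≈ 2.429 → |2.429 − 2.414| = 0.015
D: 835/329 ≈ 2.538 → |2.538 − 2.414| = 0.124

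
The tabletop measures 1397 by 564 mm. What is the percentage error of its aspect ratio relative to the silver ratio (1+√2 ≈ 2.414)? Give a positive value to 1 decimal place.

Ratio = 1397 / 564 ≈ 2.4770.
Ideal silver ratio ≈ 2.4142. |2.4770 − 2.4142| / 2.4142 ≈ 2.60% → 2.6%.

2.6%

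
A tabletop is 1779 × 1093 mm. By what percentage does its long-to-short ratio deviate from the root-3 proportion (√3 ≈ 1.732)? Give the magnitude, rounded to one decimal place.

Ratio = 1779 / 1093 ≈ 1.6276.
Ideal root-3 ≈ 1.7321. |1.6276 − 1.7321| / 1.7321 ≈ 6.03% → 6.0%.

6.0%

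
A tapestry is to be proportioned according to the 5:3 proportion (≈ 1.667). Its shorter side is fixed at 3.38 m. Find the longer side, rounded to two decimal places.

5:3 ≈ 1.66667.
Longer side = 3.38 × 1.66667 ≈ 5.6333 → 5.63 m.

5.63 m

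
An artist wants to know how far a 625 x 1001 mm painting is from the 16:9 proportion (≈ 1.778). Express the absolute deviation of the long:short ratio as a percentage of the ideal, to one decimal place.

Ratio = 1001 / 625 ≈ 1.6016.
Ideal 16:9 ≈ 1.7778. |1.6016 − 1.7778| / 1.7778 ≈ 9.91% → 9.9%.

9.9%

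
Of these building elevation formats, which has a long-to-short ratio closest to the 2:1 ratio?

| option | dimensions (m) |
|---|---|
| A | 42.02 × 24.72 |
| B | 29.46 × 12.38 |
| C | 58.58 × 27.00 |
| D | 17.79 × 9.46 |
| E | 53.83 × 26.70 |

E

Target 2:1 ≈ 2.000.
A: 1.700 (Δ0.300)  B: 2.380 (Δ0.380)  C: 2.170 (Δ0.170)  D: 1.881 (Δ0.119)  E: 2.016 (Δ0.016)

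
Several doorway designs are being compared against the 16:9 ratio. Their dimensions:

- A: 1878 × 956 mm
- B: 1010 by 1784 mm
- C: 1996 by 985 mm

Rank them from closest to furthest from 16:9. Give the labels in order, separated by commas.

Ratios: A = 1878 / 956 ≈ 1.964; B = 1784 / 1010 ≈ 1.766; C = 1996 / 985 ≈ 2.026.
|Δ from 1.778|: A 0.186; B 0.012; C 0.248.

B, A, C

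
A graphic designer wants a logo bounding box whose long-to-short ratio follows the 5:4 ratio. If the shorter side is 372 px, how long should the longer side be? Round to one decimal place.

465.0 px

5:4 = 1.25000.
Longer side = 372 × 1.25000 ≈ 465.000 → 465.0 px.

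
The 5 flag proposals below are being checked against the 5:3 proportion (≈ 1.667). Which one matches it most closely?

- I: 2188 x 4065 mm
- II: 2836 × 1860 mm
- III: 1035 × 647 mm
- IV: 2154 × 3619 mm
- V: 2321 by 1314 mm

IV

Ratios (long/short): I ≈ 1.858; II ≈ 1.525; III ≈ 1.600; IV ≈ 1.680; V ≈ 1.766.
5:3 ≈ 1.667; option IV is nearest (Δ 0.013).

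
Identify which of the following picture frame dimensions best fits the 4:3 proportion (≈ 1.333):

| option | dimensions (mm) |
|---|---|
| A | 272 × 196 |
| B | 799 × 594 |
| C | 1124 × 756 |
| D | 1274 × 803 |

B

Ratios (long/short): A ≈ 1.388; B ≈ 1.345; C ≈ 1.487; D ≈ 1.587.
4:3 ≈ 1.333; option B is nearest (Δ 0.012).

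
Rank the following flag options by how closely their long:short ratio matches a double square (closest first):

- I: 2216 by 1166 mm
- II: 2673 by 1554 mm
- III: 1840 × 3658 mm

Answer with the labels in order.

Ratios: I = 2216 / 1166 ≈ 1.901; II = 2673 / 1554 ≈ 1.720; III = 3658 / 1840 ≈ 1.988.
|Δ from 2.000|: I 0.099; II 0.280; III 0.012.

III, I, II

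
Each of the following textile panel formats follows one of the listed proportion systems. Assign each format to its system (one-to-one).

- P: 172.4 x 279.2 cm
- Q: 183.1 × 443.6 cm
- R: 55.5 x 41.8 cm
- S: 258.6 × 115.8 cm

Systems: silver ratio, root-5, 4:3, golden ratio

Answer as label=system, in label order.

P=golden ratio, Q=silver ratio, R=4:3, S=root-5

Ratios: P ≈ 1.619; Q ≈ 2.423; R ≈ 1.328; S ≈ 2.233.
Targets: silver ratio ≈ 2.414; root-5 ≈ 2.236; 4:3 ≈ 1.333; golden ratio ≈ 1.618.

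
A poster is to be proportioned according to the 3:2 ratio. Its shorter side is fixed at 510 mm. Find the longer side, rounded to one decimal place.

3:2 = 1.50000.
Longer side = 510 × 1.50000 ≈ 765.000 → 765.0 mm.

765.0 mm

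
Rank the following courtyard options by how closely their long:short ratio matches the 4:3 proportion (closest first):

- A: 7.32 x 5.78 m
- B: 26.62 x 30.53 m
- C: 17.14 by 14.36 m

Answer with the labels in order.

A, C, B

A: 7.32/5.78 ≈ 1.266 → |1.266 − 1.333| = 0.067
B: 30.53/26.62 ≈ 1.147 → |1.147 − 1.333| = 0.186
C: 17.14/14.36 ≈ 1.194 → |1.194 − 1.333| = 0.139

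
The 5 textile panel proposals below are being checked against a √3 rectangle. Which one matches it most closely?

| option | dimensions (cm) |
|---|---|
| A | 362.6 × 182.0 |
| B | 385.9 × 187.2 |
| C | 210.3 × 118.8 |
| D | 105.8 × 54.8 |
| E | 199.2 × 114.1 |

E

Ratios (long/short): A ≈ 1.992; B ≈ 2.061; C ≈ 1.770; D ≈ 1.931; E ≈ 1.746.
root-3 ≈ 1.732; option E is nearest (Δ 0.014).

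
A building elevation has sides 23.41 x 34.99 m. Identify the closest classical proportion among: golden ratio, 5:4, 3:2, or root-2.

34.99/23.41 ≈ 1.495. Nearest candidates are 3:2 (1.500, off by 0.005) and root-2 (1.414, off by 0.081).

3:2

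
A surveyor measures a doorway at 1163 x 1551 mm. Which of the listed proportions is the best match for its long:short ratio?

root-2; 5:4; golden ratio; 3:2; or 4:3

4:3

Ratio = 1551 / 1163 ≈ 1.334.
Distances: root-2 1.414 (Δ 0.080); 5:4 1.250 (Δ 0.084); golden ratio 1.618 (Δ 0.284); 3:2 1.500 (Δ 0.166); 4:3 1.333 (Δ 0.001).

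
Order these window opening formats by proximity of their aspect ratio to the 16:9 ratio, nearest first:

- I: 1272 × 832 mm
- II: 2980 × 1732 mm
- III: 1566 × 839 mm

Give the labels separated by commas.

II, III, I

I: 1272/832 ≈ 1.529 → |1.529 − 1.778| = 0.249
II: 2980/1732 ≈ 1.721 → |1.721 − 1.778| = 0.057
III: 1566/839 ≈ 1.867 → |1.867 − 1.778| = 0.089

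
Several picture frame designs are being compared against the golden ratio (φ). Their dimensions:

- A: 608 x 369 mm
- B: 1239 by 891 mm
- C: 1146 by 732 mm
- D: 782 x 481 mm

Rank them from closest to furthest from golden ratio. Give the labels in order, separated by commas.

A: 608/369 ≈ 1.648 → |1.648 − 1.618| = 0.030
B: 1239/891 ≈ 1.391 → |1.391 − 1.618| = 0.227
C: 1146/732 ≈ 1.566 → |1.566 − 1.618| = 0.052
D: 782/481 ≈ 1.626 → |1.626 − 1.618| = 0.008

D, A, C, B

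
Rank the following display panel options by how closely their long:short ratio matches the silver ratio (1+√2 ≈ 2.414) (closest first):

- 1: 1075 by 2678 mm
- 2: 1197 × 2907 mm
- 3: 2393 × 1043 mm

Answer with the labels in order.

1: 2678/1075 ≈ 2.491 → |2.491 − 2.414| = 0.077
2: 2907/1197 ≈ 2.429 → |2.429 − 2.414| = 0.015
3: 2393/1043 ≈ 2.294 → |2.294 − 2.414| = 0.120

2, 1, 3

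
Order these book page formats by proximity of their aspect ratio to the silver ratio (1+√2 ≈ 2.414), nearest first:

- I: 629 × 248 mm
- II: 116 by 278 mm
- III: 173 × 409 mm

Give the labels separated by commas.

Ratios: I = 629 / 248 ≈ 2.536; II = 278 / 116 ≈ 2.397; III = 409 / 173 ≈ 2.364.
|Δ from 2.414|: I 0.122; II 0.017; III 0.050.

II, III, I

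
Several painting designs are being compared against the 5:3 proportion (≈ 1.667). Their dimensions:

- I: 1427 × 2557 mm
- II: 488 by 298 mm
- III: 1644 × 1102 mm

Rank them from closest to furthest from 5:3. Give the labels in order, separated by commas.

II, I, III

Ratios: I = 2557 / 1427 ≈ 1.792; II = 488 / 298 ≈ 1.638; III = 1644 / 1102 ≈ 1.492.
|Δ from 1.667|: I 0.125; II 0.029; III 0.175.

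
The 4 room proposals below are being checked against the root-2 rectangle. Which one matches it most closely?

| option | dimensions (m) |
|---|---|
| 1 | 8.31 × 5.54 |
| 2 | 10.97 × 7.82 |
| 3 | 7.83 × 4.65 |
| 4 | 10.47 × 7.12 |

Ratios (long/short): 1 ≈ 1.500; 2 ≈ 1.403; 3 ≈ 1.684; 4 ≈ 1.471.
root-2 ≈ 1.414; option 2 is nearest (Δ 0.011).

2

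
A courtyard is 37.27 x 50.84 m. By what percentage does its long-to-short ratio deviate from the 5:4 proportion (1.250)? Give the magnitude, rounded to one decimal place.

9.1%

Ratio = 50.84 / 37.27 ≈ 1.3641.
Ideal 5:4 = 1.2500. |1.3641 − 1.2500| / 1.2500 ≈ 9.13% → 9.1%.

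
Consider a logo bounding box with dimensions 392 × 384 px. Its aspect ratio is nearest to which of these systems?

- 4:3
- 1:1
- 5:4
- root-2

1:1

Ratio = 392 / 384 ≈ 1.021.
Distances: 4:3 1.333 (Δ 0.312); 1:1 1.000 (Δ 0.021); 5:4 1.250 (Δ 0.229); root-2 1.414 (Δ 0.393).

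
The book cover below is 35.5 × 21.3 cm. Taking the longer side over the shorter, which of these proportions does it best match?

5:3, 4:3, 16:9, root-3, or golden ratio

5:3

Ratio = 35.5 / 21.3 ≈ 1.667.
Distances: 5:3 1.667 (Δ 0.000); 4:3 1.333 (Δ 0.334); 16:9 1.778 (Δ 0.111); root-3 1.732 (Δ 0.065); golden ratio 1.618 (Δ 0.049).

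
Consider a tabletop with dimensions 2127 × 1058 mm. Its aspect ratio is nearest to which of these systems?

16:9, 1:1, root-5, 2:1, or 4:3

2127/1058 ≈ 2.010. Nearest candidates are 2:1 (2.000, off by 0.010) and root-5 (2.236, off by 0.226).

2:1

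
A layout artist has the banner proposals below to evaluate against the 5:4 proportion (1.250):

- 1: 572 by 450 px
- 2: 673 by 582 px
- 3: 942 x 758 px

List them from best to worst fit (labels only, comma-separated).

3, 1, 2

1: 572/450 ≈ 1.271 → |1.271 − 1.250| = 0.021
2: 673/582 ≈ 1.156 → |1.156 − 1.250| = 0.094
3: 942/758 ≈ 1.243 → |1.243 − 1.250| = 0.007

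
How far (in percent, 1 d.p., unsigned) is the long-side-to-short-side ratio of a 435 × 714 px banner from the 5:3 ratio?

1.5%

Ratio = 714 / 435 ≈ 1.6414.
Ideal 5:3 ≈ 1.6667. |1.6414 − 1.6667| / 1.6667 ≈ 1.52% → 1.5%.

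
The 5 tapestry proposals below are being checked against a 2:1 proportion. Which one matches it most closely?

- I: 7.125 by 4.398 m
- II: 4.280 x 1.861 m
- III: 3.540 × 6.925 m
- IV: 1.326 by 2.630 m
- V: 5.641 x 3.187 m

Target 2:1 ≈ 2.000.
I: 1.620 (Δ0.380)  II: 2.300 (Δ0.300)  III: 1.956 (Δ0.044)  IV: 1.983 (Δ0.017)  V: 1.770 (Δ0.230)

IV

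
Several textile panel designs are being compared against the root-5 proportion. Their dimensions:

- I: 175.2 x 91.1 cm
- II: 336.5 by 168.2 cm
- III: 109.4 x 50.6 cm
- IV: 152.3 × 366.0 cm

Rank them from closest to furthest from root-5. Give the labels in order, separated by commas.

III, IV, II, I

I: 175.2/91.1 ≈ 1.923 → |1.923 − 2.236| = 0.313
II: 336.5/168.2 ≈ 2.001 → |2.001 − 2.236| = 0.235
III: 109.4/50.6 ≈ 2.162 → |2.162 − 2.236| = 0.074
IV: 366.0/152.3 ≈ 2.403 → |2.403 − 2.236| = 0.167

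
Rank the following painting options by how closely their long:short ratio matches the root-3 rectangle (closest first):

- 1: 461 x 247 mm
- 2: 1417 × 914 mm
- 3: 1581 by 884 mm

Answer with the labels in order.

3, 1, 2

1: 461/247 ≈ 1.866 → |1.866 − 1.732| = 0.134
2: 1417/914 ≈ 1.550 → |1.550 − 1.732| = 0.182
3: 1581/884 ≈ 1.788 → |1.788 − 1.732| = 0.056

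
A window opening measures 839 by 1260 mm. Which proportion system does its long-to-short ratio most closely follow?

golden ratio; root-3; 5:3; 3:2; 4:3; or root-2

1260/839 ≈ 1.502. Nearest candidates are 3:2 (1.500, off by 0.002) and root-2 (1.414, off by 0.088).

3:2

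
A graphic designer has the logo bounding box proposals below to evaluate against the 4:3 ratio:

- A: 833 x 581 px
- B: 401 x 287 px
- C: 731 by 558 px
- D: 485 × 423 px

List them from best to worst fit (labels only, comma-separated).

C, B, A, D

A: 833/581 ≈ 1.434 → |1.434 − 1.333| = 0.101
B: 401/287 ≈ 1.397 → |1.397 − 1.333| = 0.064
C: 731/558 ≈ 1.310 → |1.310 − 1.333| = 0.023
D: 485/423 ≈ 1.147 → |1.147 − 1.333| = 0.186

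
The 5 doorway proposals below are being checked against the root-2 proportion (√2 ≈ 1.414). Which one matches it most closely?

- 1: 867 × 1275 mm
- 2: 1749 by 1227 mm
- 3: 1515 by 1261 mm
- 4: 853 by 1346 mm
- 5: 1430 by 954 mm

2

Ratios (long/short): 1 ≈ 1.471; 2 ≈ 1.425; 3 ≈ 1.201; 4 ≈ 1.578; 5 ≈ 1.499.
root-2 ≈ 1.414; option 2 is nearest (Δ 0.011).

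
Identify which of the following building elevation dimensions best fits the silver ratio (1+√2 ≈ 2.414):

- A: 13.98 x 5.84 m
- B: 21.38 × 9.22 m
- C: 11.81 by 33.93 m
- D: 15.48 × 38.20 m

Ratios (long/short): A ≈ 2.394; B ≈ 2.319; C ≈ 2.873; D ≈ 2.468.
silver ratio ≈ 2.414; option A is nearest (Δ 0.020).

A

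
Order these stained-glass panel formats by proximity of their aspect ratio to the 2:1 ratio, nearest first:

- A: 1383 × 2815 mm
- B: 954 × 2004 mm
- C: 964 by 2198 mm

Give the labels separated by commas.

Ratios: A = 2815 / 1383 ≈ 2.035; B = 2004 / 954 ≈ 2.101; C = 2198 / 964 ≈ 2.280.
|Δ from 2.000|: A 0.035; B 0.101; C 0.280.

A, B, C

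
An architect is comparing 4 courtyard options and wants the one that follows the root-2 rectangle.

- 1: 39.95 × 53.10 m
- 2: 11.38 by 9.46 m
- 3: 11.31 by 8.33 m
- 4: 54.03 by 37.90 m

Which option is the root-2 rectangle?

Target root-2 ≈ 1.414.
1: 1.329 (Δ0.085)  2: 1.203 (Δ0.211)  3: 1.358 (Δ0.056)  4: 1.426 (Δ0.012)

4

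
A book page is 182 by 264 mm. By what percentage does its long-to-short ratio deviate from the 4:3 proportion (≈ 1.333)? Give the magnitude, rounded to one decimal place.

8.8%

Ratio = 264 / 182 ≈ 1.4505.
Ideal 4:3 ≈ 1.3333. |1.4505 − 1.3333| / 1.3333 ≈ 8.79% → 8.8%.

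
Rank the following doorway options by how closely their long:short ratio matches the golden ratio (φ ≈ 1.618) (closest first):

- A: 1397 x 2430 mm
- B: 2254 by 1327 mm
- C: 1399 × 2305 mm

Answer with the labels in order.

A: 2430/1397 ≈ 1.739 → |1.739 − 1.618| = 0.121
B: 2254/1327 ≈ 1.699 → |1.699 − 1.618| = 0.081
C: 2305/1399 ≈ 1.648 → |1.648 − 1.618| = 0.030

C, B, A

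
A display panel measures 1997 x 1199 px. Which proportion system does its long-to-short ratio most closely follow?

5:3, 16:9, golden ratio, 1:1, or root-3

1997/1199 ≈ 1.666. Nearest candidates are 5:3 (1.667, off by 0.001) and golden ratio (1.618, off by 0.048).

5:3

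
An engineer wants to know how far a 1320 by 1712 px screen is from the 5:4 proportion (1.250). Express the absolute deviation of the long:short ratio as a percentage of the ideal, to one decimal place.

Ratio = 1712 / 1320 ≈ 1.2970.
Ideal 5:4 = 1.2500. |1.2970 − 1.2500| / 1.2500 ≈ 3.76% → 3.8%.

3.8%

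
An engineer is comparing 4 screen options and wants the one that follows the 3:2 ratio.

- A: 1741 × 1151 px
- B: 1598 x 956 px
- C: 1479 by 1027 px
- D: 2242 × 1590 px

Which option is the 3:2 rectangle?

Ratios (long/short): A ≈ 1.513; B ≈ 1.672; C ≈ 1.440; D ≈ 1.410.
3:2 ≈ 1.500; option A is nearest (Δ 0.013).

A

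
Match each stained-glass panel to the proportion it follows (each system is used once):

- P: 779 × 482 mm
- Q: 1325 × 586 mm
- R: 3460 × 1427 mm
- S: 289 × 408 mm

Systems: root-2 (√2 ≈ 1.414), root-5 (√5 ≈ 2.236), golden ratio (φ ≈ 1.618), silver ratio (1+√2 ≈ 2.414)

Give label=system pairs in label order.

P = 779/482 ≈ 1.616 → golden ratio (1.618)
Q = 1325/586 ≈ 2.261 → root-5 (2.236)
R = 3460/1427 ≈ 2.425 → silver ratio (2.414)
S = 408/289 ≈ 1.412 → root-2 (1.414)

P=golden ratio, Q=root-5, R=silver ratio, S=root-2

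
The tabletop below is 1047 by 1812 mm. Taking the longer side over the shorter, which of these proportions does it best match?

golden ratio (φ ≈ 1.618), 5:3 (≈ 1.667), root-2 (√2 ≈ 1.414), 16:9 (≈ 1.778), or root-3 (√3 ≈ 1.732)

root-3

1812/1047 ≈ 1.731. Nearest candidates are root-3 (1.732, off by 0.001) and 16:9 (1.778, off by 0.047).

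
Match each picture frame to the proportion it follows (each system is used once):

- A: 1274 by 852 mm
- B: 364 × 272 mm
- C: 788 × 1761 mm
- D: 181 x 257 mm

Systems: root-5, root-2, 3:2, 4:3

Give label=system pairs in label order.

A=3:2, B=4:3, C=root-5, D=root-2

Ratios: A ≈ 1.495; B ≈ 1.338; C ≈ 2.235; D ≈ 1.420.
Targets: root-5 ≈ 2.236; root-2 ≈ 1.414; 3:2 ≈ 1.500; 4:3 ≈ 1.333.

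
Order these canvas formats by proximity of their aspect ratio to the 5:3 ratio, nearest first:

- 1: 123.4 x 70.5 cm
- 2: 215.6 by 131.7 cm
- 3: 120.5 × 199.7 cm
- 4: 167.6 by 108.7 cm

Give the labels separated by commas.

3, 2, 1, 4

Ratios: 1 = 123.4 / 70.5 ≈ 1.750; 2 = 215.6 / 131.7 ≈ 1.637; 3 = 199.7 / 120.5 ≈ 1.657; 4 = 167.6 / 108.7 ≈ 1.542.
|Δ from 1.667|: 1 0.083; 2 0.030; 3 0.010; 4 0.125.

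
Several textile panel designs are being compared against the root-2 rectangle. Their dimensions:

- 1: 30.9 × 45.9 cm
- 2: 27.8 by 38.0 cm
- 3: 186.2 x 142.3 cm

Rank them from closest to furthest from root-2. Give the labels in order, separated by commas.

2, 1, 3

1: 45.9/30.9 ≈ 1.485 → |1.485 − 1.414| = 0.071
2: 38.0/27.8 ≈ 1.367 → |1.367 − 1.414| = 0.047
3: 186.2/142.3 ≈ 1.309 → |1.309 − 1.414| = 0.105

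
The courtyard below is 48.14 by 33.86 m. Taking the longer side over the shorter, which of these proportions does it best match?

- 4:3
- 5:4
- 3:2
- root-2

Ratio = 48.14 / 33.86 ≈ 1.422.
Distances: 4:3 1.333 (Δ 0.089); 5:4 1.250 (Δ 0.172); 3:2 1.500 (Δ 0.078); root-2 1.414 (Δ 0.008).

root-2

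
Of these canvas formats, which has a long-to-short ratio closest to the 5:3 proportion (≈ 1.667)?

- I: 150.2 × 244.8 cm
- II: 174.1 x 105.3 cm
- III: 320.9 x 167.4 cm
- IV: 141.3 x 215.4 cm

Ratios (long/short): I ≈ 1.630; II ≈ 1.653; III ≈ 1.917; IV ≈ 1.524.
5:3 ≈ 1.667; option II is nearest (Δ 0.014).

II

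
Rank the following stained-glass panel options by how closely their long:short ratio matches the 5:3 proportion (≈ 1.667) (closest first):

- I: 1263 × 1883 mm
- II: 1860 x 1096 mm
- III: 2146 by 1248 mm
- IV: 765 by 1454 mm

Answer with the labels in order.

II, III, I, IV

Ratios: I = 1883 / 1263 ≈ 1.491; II = 1860 / 1096 ≈ 1.697; III = 2146 / 1248 ≈ 1.720; IV = 1454 / 765 ≈ 1.901.
|Δ from 1.667|: I 0.176; II 0.030; III 0.053; IV 0.234.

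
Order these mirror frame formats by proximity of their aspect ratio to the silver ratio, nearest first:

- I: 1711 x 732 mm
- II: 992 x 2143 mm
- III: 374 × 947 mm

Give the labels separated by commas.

I: 1711/732 ≈ 2.337 → |2.337 − 2.414| = 0.077
II: 2143/992 ≈ 2.160 → |2.160 − 2.414| = 0.254
III: 947/374 ≈ 2.532 → |2.532 − 2.414| = 0.118

I, III, II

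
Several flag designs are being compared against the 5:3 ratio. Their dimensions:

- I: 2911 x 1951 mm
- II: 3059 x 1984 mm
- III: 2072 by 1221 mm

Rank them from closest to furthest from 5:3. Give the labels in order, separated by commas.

III, II, I

Ratios: I = 2911 / 1951 ≈ 1.492; II = 3059 / 1984 ≈ 1.542; III = 2072 / 1221 ≈ 1.697.
|Δ from 1.667|: I 0.175; II 0.125; III 0.030.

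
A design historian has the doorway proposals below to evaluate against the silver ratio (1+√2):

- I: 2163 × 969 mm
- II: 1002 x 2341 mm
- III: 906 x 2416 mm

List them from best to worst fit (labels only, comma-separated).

Ratios: I = 2163 / 969 ≈ 2.232; II = 2341 / 1002 ≈ 2.336; III = 2416 / 906 ≈ 2.667.
|Δ from 2.414|: I 0.182; II 0.078; III 0.253.

II, I, III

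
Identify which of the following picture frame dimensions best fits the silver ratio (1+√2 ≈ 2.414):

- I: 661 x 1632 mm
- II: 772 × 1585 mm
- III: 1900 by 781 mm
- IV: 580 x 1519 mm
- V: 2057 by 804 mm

Target silver ratio ≈ 2.414.
I: 2.469 (Δ0.055)  II: 2.053 (Δ0.361)  III: 2.433 (Δ0.019)  IV: 2.619 (Δ0.205)  V: 2.558 (Δ0.144)

III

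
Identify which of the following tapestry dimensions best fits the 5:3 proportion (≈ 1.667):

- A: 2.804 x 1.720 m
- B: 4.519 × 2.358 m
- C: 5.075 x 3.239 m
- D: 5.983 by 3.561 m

D

Ratios (long/short): A ≈ 1.630; B ≈ 1.916; C ≈ 1.567; D ≈ 1.680.
5:3 ≈ 1.667; option D is nearest (Δ 0.013).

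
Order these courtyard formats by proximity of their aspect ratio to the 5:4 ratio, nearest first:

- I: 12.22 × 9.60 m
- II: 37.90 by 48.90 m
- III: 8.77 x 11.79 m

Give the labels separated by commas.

I, II, III

I: 12.22/9.60 ≈ 1.273 → |1.273 − 1.250| = 0.023
II: 48.90/37.90 ≈ 1.290 → |1.290 − 1.250| = 0.040
III: 11.79/8.77 ≈ 1.344 → |1.344 − 1.250| = 0.094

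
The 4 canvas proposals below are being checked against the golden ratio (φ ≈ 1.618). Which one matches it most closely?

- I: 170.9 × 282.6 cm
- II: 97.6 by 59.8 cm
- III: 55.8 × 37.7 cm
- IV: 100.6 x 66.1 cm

II

Ratios (long/short): I ≈ 1.654; II ≈ 1.632; III ≈ 1.480; IV ≈ 1.522.
golden ratio ≈ 1.618; option II is nearest (Δ 0.014).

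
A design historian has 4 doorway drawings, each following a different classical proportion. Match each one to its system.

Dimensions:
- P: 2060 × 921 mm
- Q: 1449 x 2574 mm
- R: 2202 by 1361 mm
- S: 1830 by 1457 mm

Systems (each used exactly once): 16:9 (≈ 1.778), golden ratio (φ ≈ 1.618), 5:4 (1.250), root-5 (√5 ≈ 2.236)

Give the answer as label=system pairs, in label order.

P=root-5, Q=16:9, R=golden ratio, S=5:4

Ratios: P ≈ 2.237; Q ≈ 1.776; R ≈ 1.618; S ≈ 1.256.
Targets: 16:9 ≈ 1.778; golden ratio ≈ 1.618; 5:4 ≈ 1.250; root-5 ≈ 2.236.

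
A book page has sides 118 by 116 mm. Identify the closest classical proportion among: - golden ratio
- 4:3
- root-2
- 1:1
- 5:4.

1:1

118/116 ≈ 1.017. Nearest candidates are 1:1 (1.000, off by 0.017) and 5:4 (1.250, off by 0.233).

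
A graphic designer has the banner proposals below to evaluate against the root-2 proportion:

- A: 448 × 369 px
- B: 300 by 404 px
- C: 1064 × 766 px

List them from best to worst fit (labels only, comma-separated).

Ratios: A = 448 / 369 ≈ 1.214; B = 404 / 300 ≈ 1.347; C = 1064 / 766 ≈ 1.389.
|Δ from 1.414|: A 0.200; B 0.067; C 0.025.

C, B, A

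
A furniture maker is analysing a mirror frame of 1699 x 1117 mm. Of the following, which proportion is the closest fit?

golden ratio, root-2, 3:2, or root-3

3:2

Ratio = 1699 / 1117 ≈ 1.521.
Distances: golden ratio 1.618 (Δ 0.097); root-2 1.414 (Δ 0.107); 3:2 1.500 (Δ 0.021); root-3 1.732 (Δ 0.211).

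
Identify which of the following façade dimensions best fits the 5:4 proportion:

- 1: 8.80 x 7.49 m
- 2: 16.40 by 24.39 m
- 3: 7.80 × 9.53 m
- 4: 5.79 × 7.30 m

Ratios (long/short): 1 ≈ 1.175; 2 ≈ 1.487; 3 ≈ 1.222; 4 ≈ 1.261.
5:4 ≈ 1.250; option 4 is nearest (Δ 0.011).

4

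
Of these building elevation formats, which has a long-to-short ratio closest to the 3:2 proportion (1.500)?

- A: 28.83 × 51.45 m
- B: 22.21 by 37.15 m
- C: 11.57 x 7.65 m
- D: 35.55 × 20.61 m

C

Target 3:2 ≈ 1.500.
A: 1.785 (Δ0.285)  B: 1.673 (Δ0.173)  C: 1.512 (Δ0.012)  D: 1.725 (Δ0.225)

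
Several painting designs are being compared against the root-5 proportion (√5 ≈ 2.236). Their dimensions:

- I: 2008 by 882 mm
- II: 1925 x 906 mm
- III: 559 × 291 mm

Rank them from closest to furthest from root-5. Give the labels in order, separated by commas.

I: 2008/882 ≈ 2.277 → |2.277 − 2.236| = 0.041
II: 1925/906 ≈ 2.125 → |2.125 − 2.236| = 0.111
III: 559/291 ≈ 1.921 → |1.921 − 2.236| = 0.315

I, II, III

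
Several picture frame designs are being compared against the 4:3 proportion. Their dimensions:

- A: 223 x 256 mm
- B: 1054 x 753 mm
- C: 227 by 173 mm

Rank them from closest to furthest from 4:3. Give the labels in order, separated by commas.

Ratios: A = 256 / 223 ≈ 1.148; B = 1054 / 753 ≈ 1.400; C = 227 / 173 ≈ 1.312.
|Δ from 1.333|: A 0.185; B 0.067; C 0.021.

C, B, A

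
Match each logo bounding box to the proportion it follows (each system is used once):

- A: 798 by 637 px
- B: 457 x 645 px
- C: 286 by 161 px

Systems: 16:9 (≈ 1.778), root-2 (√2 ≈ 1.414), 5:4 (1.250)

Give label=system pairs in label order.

Ratios: A ≈ 1.253; B ≈ 1.411; C ≈ 1.776.
Targets: 16:9 ≈ 1.778; root-2 ≈ 1.414; 5:4 ≈ 1.250.

A=5:4, B=root-2, C=16:9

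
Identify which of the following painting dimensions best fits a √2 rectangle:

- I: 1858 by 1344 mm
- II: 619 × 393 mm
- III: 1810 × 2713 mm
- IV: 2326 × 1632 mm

IV

Target root-2 ≈ 1.414.
I: 1.382 (Δ0.032)  II: 1.575 (Δ0.161)  III: 1.499 (Δ0.085)  IV: 1.425 (Δ0.011)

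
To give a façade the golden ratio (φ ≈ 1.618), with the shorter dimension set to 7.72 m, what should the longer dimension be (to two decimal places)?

12.49 m

golden ratio ≈ 1.61803.
Longer side = 7.72 × 1.61803 ≈ 12.4912 → 12.49 m.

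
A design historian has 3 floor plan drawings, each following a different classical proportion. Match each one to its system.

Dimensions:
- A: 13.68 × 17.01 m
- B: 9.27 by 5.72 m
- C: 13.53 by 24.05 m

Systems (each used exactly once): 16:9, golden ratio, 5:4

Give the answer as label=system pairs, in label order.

A=5:4, B=golden ratio, C=16:9

Ratios: A ≈ 1.243; B ≈ 1.621; C ≈ 1.778.
Targets: 16:9 ≈ 1.778; golden ratio ≈ 1.618; 5:4 ≈ 1.250.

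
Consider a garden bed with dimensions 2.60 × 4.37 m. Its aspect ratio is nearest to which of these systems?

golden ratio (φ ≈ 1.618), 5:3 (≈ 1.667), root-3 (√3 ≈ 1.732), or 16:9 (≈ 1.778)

5:3

4.37/2.60 ≈ 1.681. Nearest candidates are 5:3 (1.667, off by 0.014) and root-3 (1.732, off by 0.051).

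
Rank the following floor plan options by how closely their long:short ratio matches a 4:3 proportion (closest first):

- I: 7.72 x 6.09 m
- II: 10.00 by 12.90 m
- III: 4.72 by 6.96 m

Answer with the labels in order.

I: 7.72/6.09 ≈ 1.268 → |1.268 − 1.333| = 0.065
II: 12.90/10.00 ≈ 1.290 → |1.290 − 1.333| = 0.043
III: 6.96/4.72 ≈ 1.475 → |1.475 − 1.333| = 0.142

II, I, III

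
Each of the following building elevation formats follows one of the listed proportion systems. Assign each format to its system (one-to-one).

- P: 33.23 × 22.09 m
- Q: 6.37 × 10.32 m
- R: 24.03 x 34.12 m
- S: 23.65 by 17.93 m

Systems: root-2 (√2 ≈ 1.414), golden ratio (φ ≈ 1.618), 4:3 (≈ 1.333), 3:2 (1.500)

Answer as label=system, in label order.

P=3:2, Q=golden ratio, R=root-2, S=4:3

Ratios: P ≈ 1.504; Q ≈ 1.620; R ≈ 1.420; S ≈ 1.319.
Targets: root-2 ≈ 1.414; golden ratio ≈ 1.618; 4:3 ≈ 1.333; 3:2 ≈ 1.500.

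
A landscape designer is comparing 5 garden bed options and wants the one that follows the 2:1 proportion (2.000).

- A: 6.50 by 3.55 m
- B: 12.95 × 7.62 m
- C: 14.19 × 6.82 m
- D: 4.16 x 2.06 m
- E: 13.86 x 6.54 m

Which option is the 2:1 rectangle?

D

Target 2:1 ≈ 2.000.
A: 1.831 (Δ0.169)  B: 1.699 (Δ0.301)  C: 2.081 (Δ0.081)  D: 2.019 (Δ0.019)  E: 2.119 (Δ0.119)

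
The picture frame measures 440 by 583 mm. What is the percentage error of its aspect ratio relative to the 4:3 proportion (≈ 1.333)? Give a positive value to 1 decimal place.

0.6%

Ratio = 583 / 440 ≈ 1.3250.
Ideal 4:3 ≈ 1.3333. |1.3250 − 1.3333| / 1.3333 ≈ 0.62% → 0.6%.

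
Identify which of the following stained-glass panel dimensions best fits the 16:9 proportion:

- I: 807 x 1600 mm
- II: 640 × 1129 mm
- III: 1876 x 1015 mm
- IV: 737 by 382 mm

II

Target 16:9 ≈ 1.778.
I: 1.983 (Δ0.205)  II: 1.764 (Δ0.014)  III: 1.848 (Δ0.070)  IV: 1.929 (Δ0.151)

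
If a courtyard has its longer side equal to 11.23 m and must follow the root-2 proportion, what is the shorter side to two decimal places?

7.94 m

root-2 ≈ 1.41421.
Shorter side = 11.23 ÷ 1.41421 ≈ 7.9408 → 7.94 m.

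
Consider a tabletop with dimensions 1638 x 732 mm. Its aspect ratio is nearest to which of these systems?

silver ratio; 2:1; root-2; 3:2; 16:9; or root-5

1638/732 ≈ 2.238. Nearest candidates are root-5 (2.236, off by 0.002) and silver ratio (2.414, off by 0.176).

root-5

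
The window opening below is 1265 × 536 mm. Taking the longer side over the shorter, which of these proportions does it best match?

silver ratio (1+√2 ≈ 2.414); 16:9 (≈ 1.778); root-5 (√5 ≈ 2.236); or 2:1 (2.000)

1265/536 ≈ 2.360. Nearest candidates are silver ratio (2.414, off by 0.054) and root-5 (2.236, off by 0.124).

silver ratio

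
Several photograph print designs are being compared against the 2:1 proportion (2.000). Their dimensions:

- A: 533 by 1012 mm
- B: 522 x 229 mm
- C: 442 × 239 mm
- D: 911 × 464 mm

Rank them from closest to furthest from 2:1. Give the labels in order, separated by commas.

D, A, C, B

A: 1012/533 ≈ 1.899 → |1.899 − 2.000| = 0.101
B: 522/229 ≈ 2.279 → |2.279 − 2.000| = 0.279
C: 442/239 ≈ 1.849 → |1.849 − 2.000| = 0.151
D: 911/464 ≈ 1.963 → |1.963 − 2.000| = 0.037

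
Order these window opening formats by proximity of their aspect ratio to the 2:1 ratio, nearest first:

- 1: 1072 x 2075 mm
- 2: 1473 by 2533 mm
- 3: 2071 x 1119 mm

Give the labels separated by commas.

Ratios: 1 = 2075 / 1072 ≈ 1.936; 2 = 2533 / 1473 ≈ 1.720; 3 = 2071 / 1119 ≈ 1.851.
|Δ from 2.000|: 1 0.064; 2 0.280; 3 0.149.

1, 3, 2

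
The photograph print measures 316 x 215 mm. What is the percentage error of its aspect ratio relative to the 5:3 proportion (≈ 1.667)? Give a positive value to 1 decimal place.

Ratio = 316 / 215 ≈ 1.4698.
Ideal 5:3 ≈ 1.6667. |1.4698 − 1.6667| / 1.6667 ≈ 11.81% → 11.8%.

11.8%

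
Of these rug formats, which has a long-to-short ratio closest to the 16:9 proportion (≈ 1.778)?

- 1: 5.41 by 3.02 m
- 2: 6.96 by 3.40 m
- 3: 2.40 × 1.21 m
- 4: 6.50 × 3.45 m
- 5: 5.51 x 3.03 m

Ratios (long/short): 1 ≈ 1.791; 2 ≈ 2.047; 3 ≈ 1.983; 4 ≈ 1.884; 5 ≈ 1.818.
16:9 ≈ 1.778; option 1 is nearest (Δ 0.013).

1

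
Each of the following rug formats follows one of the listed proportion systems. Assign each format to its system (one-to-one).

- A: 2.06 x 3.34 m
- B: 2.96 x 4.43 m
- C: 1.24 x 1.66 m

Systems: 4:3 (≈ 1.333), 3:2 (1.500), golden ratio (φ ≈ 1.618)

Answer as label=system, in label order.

Ratios: A ≈ 1.621; B ≈ 1.497; C ≈ 1.339.
Targets: 4:3 ≈ 1.333; 3:2 ≈ 1.500; golden ratio ≈ 1.618.

A=golden ratio, B=3:2, C=4:3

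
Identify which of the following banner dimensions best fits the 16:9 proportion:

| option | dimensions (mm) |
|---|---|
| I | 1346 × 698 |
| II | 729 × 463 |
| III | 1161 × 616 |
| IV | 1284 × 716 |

Ratios (long/short): I ≈ 1.928; II ≈ 1.575; III ≈ 1.885; IV ≈ 1.793.
16:9 ≈ 1.778; option IV is nearest (Δ 0.015).

IV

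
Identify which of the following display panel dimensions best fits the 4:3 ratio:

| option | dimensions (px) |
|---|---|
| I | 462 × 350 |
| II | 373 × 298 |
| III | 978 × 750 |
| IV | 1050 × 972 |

Target 4:3 ≈ 1.333.
I: 1.320 (Δ0.013)  II: 1.252 (Δ0.081)  III: 1.304 (Δ0.029)  IV: 1.080 (Δ0.253)

I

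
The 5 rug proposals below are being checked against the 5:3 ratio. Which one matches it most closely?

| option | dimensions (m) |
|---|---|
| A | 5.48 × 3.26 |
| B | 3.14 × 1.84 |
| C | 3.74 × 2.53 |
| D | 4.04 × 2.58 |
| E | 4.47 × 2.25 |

A

Target 5:3 ≈ 1.667.
A: 1.681 (Δ0.014)  B: 1.707 (Δ0.040)  C: 1.478 (Δ0.189)  D: 1.566 (Δ0.101)  E: 1.987 (Δ0.320)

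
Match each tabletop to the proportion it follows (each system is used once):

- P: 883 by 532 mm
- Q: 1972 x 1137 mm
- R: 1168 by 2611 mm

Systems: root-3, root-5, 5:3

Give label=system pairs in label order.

Ratios: P ≈ 1.660; Q ≈ 1.734; R ≈ 2.235.
Targets: root-3 ≈ 1.732; root-5 ≈ 2.236; 5:3 ≈ 1.667.

P=5:3, Q=root-3, R=root-5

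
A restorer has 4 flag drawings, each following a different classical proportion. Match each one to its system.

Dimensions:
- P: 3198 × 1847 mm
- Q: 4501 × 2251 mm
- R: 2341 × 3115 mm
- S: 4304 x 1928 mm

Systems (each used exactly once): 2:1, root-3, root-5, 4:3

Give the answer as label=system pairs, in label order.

P=root-3, Q=2:1, R=4:3, S=root-5

Ratios: P ≈ 1.731; Q ≈ 2.000; R ≈ 1.331; S ≈ 2.232.
Targets: 2:1 ≈ 2.000; root-3 ≈ 1.732; root-5 ≈ 2.236; 4:3 ≈ 1.333.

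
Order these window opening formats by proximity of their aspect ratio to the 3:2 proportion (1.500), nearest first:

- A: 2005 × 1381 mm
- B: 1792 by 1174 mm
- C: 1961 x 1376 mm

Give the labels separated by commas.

A: 2005/1381 ≈ 1.452 → |1.452 − 1.500| = 0.048
B: 1792/1174 ≈ 1.526 → |1.526 − 1.500| = 0.026
C: 1961/1376 ≈ 1.425 → |1.425 − 1.500| = 0.075

B, A, C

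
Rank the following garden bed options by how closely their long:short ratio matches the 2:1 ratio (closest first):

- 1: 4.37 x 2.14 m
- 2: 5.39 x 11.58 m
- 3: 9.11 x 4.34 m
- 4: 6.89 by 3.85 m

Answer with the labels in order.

1, 3, 2, 4

1: 4.37/2.14 ≈ 2.042 → |2.042 − 2.000| = 0.042
2: 11.58/5.39 ≈ 2.148 → |2.148 − 2.000| = 0.148
3: 9.11/4.34 ≈ 2.099 → |2.099 − 2.000| = 0.099
4: 6.89/3.85 ≈ 1.790 → |1.790 − 2.000| = 0.210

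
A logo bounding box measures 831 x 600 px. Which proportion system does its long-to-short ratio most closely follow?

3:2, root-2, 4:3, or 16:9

root-2

Ratio = 831 / 600 ≈ 1.385.
Distances: 3:2 1.500 (Δ 0.115); root-2 1.414 (Δ 0.029); 4:3 1.333 (Δ 0.052); 16:9 1.778 (Δ 0.393).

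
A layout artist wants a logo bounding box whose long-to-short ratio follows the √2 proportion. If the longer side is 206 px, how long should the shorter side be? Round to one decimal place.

145.7 px

root-2 ≈ 1.41421.
Shorter side = 206 ÷ 1.41421 ≈ 145.664 → 145.7 px.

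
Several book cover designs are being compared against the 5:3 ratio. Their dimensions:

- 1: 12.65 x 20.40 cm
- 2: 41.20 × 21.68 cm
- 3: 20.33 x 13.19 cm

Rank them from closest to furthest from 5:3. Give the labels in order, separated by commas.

1, 3, 2

Ratios: 1 = 20.40 / 12.65 ≈ 1.613; 2 = 41.20 / 21.68 ≈ 1.900; 3 = 20.33 / 13.19 ≈ 1.541.
|Δ from 1.667|: 1 0.054; 2 0.233; 3 0.126.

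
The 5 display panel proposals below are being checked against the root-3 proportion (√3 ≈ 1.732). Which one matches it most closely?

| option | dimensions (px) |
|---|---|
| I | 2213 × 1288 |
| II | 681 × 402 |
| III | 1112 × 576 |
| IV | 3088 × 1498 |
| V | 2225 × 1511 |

I

Ratios (long/short): I ≈ 1.718; II ≈ 1.694; III ≈ 1.931; IV ≈ 2.061; V ≈ 1.473.
root-3 ≈ 1.732; option I is nearest (Δ 0.014).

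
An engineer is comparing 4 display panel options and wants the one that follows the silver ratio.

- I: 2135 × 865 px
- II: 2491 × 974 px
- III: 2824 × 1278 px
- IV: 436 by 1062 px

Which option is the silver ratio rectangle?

Ratios (long/short): I ≈ 2.468; II ≈ 2.557; III ≈ 2.210; IV ≈ 2.436.
silver ratio ≈ 2.414; option IV is nearest (Δ 0.022).

IV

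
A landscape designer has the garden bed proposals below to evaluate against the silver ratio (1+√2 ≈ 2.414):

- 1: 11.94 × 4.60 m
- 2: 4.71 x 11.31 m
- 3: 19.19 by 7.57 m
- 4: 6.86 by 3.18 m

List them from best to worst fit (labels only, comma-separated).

1: 11.94/4.60 ≈ 2.596 → |2.596 − 2.414| = 0.182
2: 11.31/4.71 ≈ 2.401 → |2.401 − 2.414| = 0.013
3: 19.19/7.57 ≈ 2.535 → |2.535 − 2.414| = 0.121
4: 6.86/3.18 ≈ 2.157 → |2.157 − 2.414| = 0.257

2, 3, 1, 4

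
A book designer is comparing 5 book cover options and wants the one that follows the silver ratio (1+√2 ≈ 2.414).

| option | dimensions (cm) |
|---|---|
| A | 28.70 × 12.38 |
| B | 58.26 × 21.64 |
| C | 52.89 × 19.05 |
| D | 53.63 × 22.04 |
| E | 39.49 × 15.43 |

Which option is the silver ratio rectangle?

Ratios (long/short): A ≈ 2.318; B ≈ 2.692; C ≈ 2.776; D ≈ 2.433; E ≈ 2.559.
silver ratio ≈ 2.414; option D is nearest (Δ 0.019).

D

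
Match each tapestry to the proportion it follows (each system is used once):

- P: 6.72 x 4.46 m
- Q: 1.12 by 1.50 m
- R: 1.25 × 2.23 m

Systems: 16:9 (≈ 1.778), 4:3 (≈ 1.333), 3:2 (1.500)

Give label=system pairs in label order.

P = 6.72/4.46 ≈ 1.507 → 3:2 (1.500)
Q = 1.50/1.12 ≈ 1.339 → 4:3 (1.333)
R = 2.23/1.25 ≈ 1.784 → 16:9 (1.778)

P=3:2, Q=4:3, R=16:9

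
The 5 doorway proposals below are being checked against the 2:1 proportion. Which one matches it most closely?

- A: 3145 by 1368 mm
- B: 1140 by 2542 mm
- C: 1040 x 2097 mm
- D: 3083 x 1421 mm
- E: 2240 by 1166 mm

Ratios (long/short): A ≈ 2.299; B ≈ 2.230; C ≈ 2.016; D ≈ 2.170; E ≈ 1.921.
2:1 ≈ 2.000; option C is nearest (Δ 0.016).

C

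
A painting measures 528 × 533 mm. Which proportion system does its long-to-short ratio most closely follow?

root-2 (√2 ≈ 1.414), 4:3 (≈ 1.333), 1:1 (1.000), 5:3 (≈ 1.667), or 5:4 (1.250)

1:1

533/528 ≈ 1.009. Nearest candidates are 1:1 (1.000, off by 0.009) and 5:4 (1.250, off by 0.241).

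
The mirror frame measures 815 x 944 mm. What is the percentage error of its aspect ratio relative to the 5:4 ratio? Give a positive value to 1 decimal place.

7.3%

Ratio = 944 / 815 ≈ 1.1583.
Ideal 5:4 = 1.2500. |1.1583 − 1.2500| / 1.2500 ≈ 7.34% → 7.3%.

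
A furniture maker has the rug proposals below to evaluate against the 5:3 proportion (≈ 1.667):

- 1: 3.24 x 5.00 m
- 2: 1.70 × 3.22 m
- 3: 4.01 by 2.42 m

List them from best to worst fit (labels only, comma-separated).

1: 5.00/3.24 ≈ 1.543 → |1.543 − 1.667| = 0.124
2: 3.22/1.70 ≈ 1.894 → |1.894 − 1.667| = 0.227
3: 4.01/2.42 ≈ 1.657 → |1.657 − 1.667| = 0.010

3, 1, 2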